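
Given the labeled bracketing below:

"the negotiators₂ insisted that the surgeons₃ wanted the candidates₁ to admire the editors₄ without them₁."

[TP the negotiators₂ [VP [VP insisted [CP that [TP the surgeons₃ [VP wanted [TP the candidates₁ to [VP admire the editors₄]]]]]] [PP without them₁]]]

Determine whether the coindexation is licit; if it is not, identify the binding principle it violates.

grammatical

The two coindexed NPs are *the candidates₁* and *them₁*.
*them₁* is a pronoun; its binding domain is the matrix TP, whose subject is the negotiators₂. Within that domain it is c-commanded only by *the negotiators₂*, which carries a different index — the pronoun is free locally, so Principle B holds.
*the candidates₁* is an R-expression; *them₁* does not c-command it, and no other NP shares its index, so Principle C is satisfied.
All principles are respected.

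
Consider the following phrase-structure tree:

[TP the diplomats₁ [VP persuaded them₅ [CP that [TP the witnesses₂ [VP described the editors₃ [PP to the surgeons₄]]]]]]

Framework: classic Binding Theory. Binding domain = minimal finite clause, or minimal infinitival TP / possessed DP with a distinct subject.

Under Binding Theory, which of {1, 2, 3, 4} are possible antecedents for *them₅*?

none

*them* is a pronoun, so Principle B applies: it must be free in its binding domain.
Binding domain of *them₅*: the matrix TP, whose subject is the diplomats₁.
*the diplomats₁* c-commands the pronoun within its binding domain → coindexation would violate Principle B.
*the witnesses₂*: the pronoun c-commands this R-expression → coindexation would violate Principle C on *the witnesses₂*.
*the editors₃*: the pronoun c-commands this R-expression → coindexation would violate Principle C on *the editors₃*.
*the surgeons₄*: the pronoun c-commands this R-expression → coindexation would violate Principle C on *the surgeons₄*.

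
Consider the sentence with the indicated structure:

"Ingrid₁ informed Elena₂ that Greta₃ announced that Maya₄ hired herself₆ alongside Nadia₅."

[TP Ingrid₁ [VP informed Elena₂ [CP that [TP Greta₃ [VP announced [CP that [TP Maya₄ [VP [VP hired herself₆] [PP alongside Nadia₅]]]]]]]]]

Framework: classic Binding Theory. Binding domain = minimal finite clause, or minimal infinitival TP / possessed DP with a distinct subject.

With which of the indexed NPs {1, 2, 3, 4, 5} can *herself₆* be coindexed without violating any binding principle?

{4}

*herself* is an anaphor, so Principle A applies: it must be bound in its binding domain.
Binding domain of *herself₆*: the embedded TP, whose subject is Maya₄.
*Ingrid₁* c-commands the anaphor but is outside its binding domain → cannot satisfy Principle A.
*Elena₂* c-commands the anaphor but is outside its binding domain → cannot satisfy Principle A.
*Greta₃* c-commands the anaphor but is outside its binding domain → cannot satisfy Principle A.
*Maya₄* c-commands the anaphor within its binding domain → licit binder.
*Nadia₅* does not c-command the anaphor → cannot bind it.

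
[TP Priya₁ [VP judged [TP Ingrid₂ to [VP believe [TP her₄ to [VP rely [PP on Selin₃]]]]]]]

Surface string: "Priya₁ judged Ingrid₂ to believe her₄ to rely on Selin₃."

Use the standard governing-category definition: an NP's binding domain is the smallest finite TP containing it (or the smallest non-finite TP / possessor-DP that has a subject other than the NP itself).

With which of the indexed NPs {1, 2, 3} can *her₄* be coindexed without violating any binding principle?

*her* is a pronoun, so Principle B applies: it must be free in its binding domain.
Binding domain of *her₄*: the embedded TP, whose subject is Ingrid₂.
*Priya₁* c-commands the pronoun but from outside its binding domain, and is not c-commanded by it → coindexation permitted.
*Ingrid₂* c-commands the pronoun within its binding domain → coindexation would violate Principle B.
*Selin₃*: the pronoun c-commands this R-expression → coindexation would violate Principle C on *Selin₃*.

{1}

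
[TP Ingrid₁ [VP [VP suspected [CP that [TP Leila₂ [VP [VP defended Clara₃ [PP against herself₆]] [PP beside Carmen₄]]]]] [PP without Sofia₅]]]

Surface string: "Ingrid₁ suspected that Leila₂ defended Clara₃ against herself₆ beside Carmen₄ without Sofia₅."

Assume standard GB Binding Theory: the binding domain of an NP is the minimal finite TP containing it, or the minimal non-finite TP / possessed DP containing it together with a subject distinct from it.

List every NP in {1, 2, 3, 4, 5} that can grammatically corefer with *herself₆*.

{2, 3}

*herself* is an anaphor, so Principle A applies: it must be bound in its binding domain.
Binding domain of *herself₆*: the embedded TP, whose subject is Leila₂.
*Ingrid₁* c-commands the anaphor but is outside its binding domain → cannot satisfy Principle A.
*Leila₂* c-commands the anaphor within its binding domain → licit binder.
*Clara₃* c-commands the anaphor within its binding domain → licit binder.
*Carmen₄* does not c-command the anaphor → cannot bind it.
*Sofia₅* does not c-command the anaphor → cannot bind it.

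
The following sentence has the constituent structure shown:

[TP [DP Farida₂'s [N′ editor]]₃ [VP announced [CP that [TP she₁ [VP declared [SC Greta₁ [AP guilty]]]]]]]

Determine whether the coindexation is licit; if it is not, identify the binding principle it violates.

Principle C

The two coindexed NPs are *she₁* and *Greta₁*.
*Greta₁* is an R-expression. Principle C requires it to be free everywhere.
*she₁* c-commands it and carries the same index.
The R-expression is bound → Principle C violation.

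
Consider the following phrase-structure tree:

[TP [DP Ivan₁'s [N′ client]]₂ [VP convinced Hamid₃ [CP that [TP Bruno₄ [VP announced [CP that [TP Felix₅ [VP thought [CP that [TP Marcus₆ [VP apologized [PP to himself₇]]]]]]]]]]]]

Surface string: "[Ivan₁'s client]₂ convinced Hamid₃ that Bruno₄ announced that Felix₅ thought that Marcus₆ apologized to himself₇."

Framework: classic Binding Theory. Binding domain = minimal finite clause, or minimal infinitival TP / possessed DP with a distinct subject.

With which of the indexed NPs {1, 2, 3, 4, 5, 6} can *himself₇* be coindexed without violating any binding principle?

{6}

*himself* is an anaphor, so Principle A applies: it must be bound in its binding domain.
Binding domain of *himself₇*: the embedded TP, whose subject is Marcus₆.
*Ivan₁* does not c-command the anaphor → cannot bind it.
*[Ivan₁'s client]₂* c-commands the anaphor but is outside its binding domain → cannot satisfy Principle A.
*Hamid₃* c-commands the anaphor but is outside its binding domain → cannot satisfy Principle A.
*Bruno₄* c-commands the anaphor but is outside its binding domain → cannot satisfy Principle A.
*Felix₅* c-commands the anaphor but is outside its binding domain → cannot satisfy Principle A.
*Marcus₆* c-commands the anaphor within its binding domain → licit binder.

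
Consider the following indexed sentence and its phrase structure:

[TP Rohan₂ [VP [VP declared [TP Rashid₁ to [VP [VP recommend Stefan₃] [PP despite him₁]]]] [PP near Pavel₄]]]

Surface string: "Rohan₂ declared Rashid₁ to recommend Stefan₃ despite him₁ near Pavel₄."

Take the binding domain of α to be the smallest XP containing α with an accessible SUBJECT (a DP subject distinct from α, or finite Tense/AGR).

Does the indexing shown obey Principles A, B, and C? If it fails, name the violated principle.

The two coindexed NPs are *Rashid₁* and *him₁*.
*him₁* is a pronoun. Its binding domain is the embedded TP, whose subject is Rashid₁.
*Rashid₁* c-commands it within that domain and carries the same index.
The pronoun is locally bound → Principle B violation.

Principle B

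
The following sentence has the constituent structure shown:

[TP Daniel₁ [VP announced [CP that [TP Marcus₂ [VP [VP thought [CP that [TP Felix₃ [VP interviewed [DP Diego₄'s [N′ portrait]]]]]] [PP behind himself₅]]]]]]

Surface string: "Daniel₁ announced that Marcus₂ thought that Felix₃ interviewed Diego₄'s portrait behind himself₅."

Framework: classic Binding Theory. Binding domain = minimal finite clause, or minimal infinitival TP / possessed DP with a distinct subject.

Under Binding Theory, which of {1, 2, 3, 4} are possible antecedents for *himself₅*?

*himself* is an anaphor, so Principle A applies: it must be bound in its binding domain.
Binding domain of *himself₅*: the embedded TP, whose subject is Marcus₂.
*Daniel₁* c-commands the anaphor but is outside its binding domain → cannot satisfy Principle A.
*Marcus₂* c-commands the anaphor within its binding domain → licit binder.
*Felix₃* does not c-command the anaphor → cannot bind it.
*Diego₄* does not c-command the anaphor → cannot bind it.

{2}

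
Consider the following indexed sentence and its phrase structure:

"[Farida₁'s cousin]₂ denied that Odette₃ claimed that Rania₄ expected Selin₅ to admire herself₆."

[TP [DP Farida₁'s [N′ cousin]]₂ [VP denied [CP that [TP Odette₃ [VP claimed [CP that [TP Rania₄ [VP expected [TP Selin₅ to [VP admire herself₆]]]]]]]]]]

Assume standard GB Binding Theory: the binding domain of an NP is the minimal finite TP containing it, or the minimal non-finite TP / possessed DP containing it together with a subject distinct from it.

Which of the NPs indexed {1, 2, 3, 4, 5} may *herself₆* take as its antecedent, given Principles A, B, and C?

*herself* is an anaphor, so Principle A applies: it must be bound in its binding domain.
Binding domain of *herself₆*: the embedded TP, whose subject is Selin₅.
*Farida₁* does not c-command the anaphor → cannot bind it.
*[Farida₁'s cousin]₂* c-commands the anaphor but is outside its binding domain → cannot satisfy Principle A.
*Odette₃* c-commands the anaphor but is outside its binding domain → cannot satisfy Principle A.
*Rania₄* c-commands the anaphor but is outside its binding domain → cannot satisfy Principle A.
*Selin₅* c-commands the anaphor within its binding domain → licit binder.

{5}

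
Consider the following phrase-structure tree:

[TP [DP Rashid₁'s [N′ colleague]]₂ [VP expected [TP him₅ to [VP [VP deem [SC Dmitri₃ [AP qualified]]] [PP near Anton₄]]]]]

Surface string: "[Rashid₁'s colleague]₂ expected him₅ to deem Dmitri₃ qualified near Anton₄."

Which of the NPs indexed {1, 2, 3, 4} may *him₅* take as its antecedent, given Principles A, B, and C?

{1}

*him* is a pronoun, so Principle B applies: it must be free in its binding domain.
Binding domain of *him₅*: the matrix TP, whose subject is [Rashid₁'s colleague]₂.
*Rashid₁* and the pronoun do not c-command one another → neither Principle B nor Principle C is at stake; coindexation permitted.
*[Rashid₁'s colleague]₂* c-commands the pronoun within its binding domain → coindexation would violate Principle B.
*Dmitri₃*: the pronoun c-commands this R-expression → coindexation would violate Principle C on *Dmitri₃*.
*Anton₄*: the pronoun c-commands this R-expression → coindexation would violate Principle C on *Anton₄*.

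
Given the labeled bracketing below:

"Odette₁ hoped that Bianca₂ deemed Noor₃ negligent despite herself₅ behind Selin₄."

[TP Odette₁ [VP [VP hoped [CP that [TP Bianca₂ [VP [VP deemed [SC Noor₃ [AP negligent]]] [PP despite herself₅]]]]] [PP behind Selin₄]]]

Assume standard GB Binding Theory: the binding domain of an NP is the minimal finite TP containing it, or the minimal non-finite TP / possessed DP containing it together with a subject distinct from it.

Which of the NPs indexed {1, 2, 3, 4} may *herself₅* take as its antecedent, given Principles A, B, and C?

*herself* is an anaphor, so Principle A applies: it must be bound in its binding domain.
Binding domain of *herself₅*: the embedded TP, whose subject is Bianca₂.
*Odette₁* c-commands the anaphor but is outside its binding domain → cannot satisfy Principle A.
*Bianca₂* c-commands the anaphor within its binding domain → licit binder.
*Noor₃* does not c-command the anaphor → cannot bind it.
*Selin₄* does not c-command the anaphor → cannot bind it.

{2}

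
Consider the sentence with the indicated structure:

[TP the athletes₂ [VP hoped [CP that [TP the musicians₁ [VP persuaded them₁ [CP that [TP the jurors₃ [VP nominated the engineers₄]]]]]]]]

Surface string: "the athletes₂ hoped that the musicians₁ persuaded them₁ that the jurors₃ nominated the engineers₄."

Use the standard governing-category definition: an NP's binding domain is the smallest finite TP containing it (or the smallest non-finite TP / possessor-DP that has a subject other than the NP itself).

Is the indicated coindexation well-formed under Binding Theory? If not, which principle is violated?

Principle B

The two coindexed NPs are *the musicians₁* and *them₁*.
*them₁* is a pronoun. Its binding domain is the embedded TP, whose subject is the musicians₁.
*the musicians₁* c-commands it within that domain and carries the same index.
The pronoun is locally bound → Principle B violation.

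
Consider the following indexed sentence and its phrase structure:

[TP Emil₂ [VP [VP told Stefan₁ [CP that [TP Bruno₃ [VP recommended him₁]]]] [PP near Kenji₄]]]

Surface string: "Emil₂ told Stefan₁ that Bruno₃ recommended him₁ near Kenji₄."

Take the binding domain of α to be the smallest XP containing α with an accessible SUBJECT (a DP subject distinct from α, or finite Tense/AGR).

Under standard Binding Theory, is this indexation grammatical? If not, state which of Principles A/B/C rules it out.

The two coindexed NPs are *Stefan₁* and *him₁*.
*him₁* is a pronoun; its binding domain is the embedded TP, whose subject is Bruno₃. Within that domain it is c-commanded only by *Bruno₃*, which carries a different index — the pronoun is free locally, so Principle B holds.
*Stefan₁* is an R-expression; *him₁* does not c-command it, and no other NP shares its index, so Principle C is satisfied.
All principles are respected.

grammatical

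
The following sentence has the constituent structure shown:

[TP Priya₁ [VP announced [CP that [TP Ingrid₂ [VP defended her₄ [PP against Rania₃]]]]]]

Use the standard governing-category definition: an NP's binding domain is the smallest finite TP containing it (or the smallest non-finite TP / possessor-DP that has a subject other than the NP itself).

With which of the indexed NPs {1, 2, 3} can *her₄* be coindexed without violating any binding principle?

*her* is a pronoun, so Principle B applies: it must be free in its binding domain.
Binding domain of *her₄*: the embedded TP, whose subject is Ingrid₂.
*Priya₁* c-commands the pronoun but from outside its binding domain, and is not c-commanded by it → coindexation permitted.
*Ingrid₂* c-commands the pronoun within its binding domain → coindexation would violate Principle B.
*Rania₃*: the pronoun c-commands this R-expression → coindexation would violate Principle C on *Rania₃*.

{1}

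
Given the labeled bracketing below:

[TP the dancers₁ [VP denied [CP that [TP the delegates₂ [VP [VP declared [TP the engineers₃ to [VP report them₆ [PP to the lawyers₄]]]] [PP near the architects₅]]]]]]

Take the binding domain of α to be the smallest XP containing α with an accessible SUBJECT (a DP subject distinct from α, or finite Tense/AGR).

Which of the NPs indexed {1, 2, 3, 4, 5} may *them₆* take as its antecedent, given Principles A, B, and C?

{1, 2, 5}

*them* is a pronoun, so Principle B applies: it must be free in its binding domain.
Binding domain of *them₆*: the embedded TP, whose subject is the engineers₃.
*the dancers₁* c-commands the pronoun but from outside its binding domain, and is not c-commanded by it → coindexation permitted.
*the delegates₂* c-commands the pronoun but from outside its binding domain, and is not c-commanded by it → coindexation permitted.
*the engineers₃* c-commands the pronoun within its binding domain → coindexation would violate Principle B.
*the lawyers₄*: the pronoun c-commands this R-expression → coindexation would violate Principle C on *the lawyers₄*.
*the architects₅* and the pronoun do not c-command one another → neither Principle B nor Principle C is at stake; coindexation permitted.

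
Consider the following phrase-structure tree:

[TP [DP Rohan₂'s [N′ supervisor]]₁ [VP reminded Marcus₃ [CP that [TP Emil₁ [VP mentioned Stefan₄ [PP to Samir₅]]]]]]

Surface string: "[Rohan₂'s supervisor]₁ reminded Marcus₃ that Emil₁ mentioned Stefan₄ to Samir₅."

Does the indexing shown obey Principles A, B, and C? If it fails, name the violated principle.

The two coindexed NPs are *[Rohan₂'s supervisor]₁* and *Emil₁*.
*Emil₁* is an R-expression. Principle C requires it to be free everywhere.
*[Rohan₂'s supervisor]₁* c-commands it and carries the same index.
The R-expression is bound → Principle C violation.

Principle C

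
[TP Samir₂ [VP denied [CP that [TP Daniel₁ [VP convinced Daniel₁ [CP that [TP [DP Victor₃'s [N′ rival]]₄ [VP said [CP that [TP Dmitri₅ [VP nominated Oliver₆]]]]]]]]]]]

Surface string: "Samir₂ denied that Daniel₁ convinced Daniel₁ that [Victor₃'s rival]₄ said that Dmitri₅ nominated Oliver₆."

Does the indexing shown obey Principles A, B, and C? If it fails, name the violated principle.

The two coindexed NPs are *Daniel₁* (the higher occurrence) and *Daniel₁* (the lower occurrence).
*Daniel₁* (the lower occurrence) is an R-expression. Principle C requires it to be free everywhere.
*Daniel₁* (the higher occurrence) c-commands it and carries the same index.
The R-expression is bound → Principle C violation.

Principle C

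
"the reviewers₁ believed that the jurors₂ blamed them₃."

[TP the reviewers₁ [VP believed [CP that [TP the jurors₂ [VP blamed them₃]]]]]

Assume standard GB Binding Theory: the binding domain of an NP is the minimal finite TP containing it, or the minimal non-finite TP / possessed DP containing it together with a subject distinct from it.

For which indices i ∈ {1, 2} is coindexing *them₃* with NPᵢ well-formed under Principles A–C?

*them* is a pronoun, so Principle B applies: it must be free in its binding domain.
Binding domain of *them₃*: the embedded TP, whose subject is the jurors₂.
*the reviewers₁* c-commands the pronoun but from outside its binding domain, and is not c-commanded by it → coindexation permitted.
*the jurors₂* c-commands the pronoun within its binding domain → coindexation would violate Principle B.

{1}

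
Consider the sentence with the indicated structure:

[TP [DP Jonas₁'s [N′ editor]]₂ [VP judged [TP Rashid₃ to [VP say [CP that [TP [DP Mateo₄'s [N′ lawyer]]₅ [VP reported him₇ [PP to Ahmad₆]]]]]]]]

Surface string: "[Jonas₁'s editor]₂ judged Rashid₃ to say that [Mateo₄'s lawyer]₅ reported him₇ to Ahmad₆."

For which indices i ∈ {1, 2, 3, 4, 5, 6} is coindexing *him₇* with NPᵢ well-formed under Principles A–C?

{1, 2, 3, 4}

*him* is a pronoun, so Principle B applies: it must be free in its binding domain.
Binding domain of *him₇*: the embedded TP, whose subject is [Mateo₄'s lawyer]₅.
*Jonas₁* and the pronoun do not c-command one another → neither Principle B nor Principle C is at stake; coindexation permitted.
*[Jonas₁'s editor]₂* c-commands the pronoun but from outside its binding domain, and is not c-commanded by it → coindexation permitted.
*Rashid₃* c-commands the pronoun but from outside its binding domain, and is not c-commanded by it → coindexation permitted.
*Mateo₄* and the pronoun do not c-command one another → neither Principle B nor Principle C is at stake; coindexation permitted.
*[Mateo₄'s lawyer]₅* c-commands the pronoun within its binding domain → coindexation would violate Principle B.
*Ahmad₆*: the pronoun c-commands this R-expression → coindexation would violate Principle C on *Ahmad₆*.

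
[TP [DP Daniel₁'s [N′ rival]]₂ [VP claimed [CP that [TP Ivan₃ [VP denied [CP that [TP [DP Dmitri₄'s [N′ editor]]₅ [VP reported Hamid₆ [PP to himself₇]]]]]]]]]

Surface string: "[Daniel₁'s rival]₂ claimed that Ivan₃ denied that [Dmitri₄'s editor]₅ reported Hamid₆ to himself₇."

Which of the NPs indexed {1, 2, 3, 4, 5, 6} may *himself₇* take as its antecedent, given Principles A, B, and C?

*himself* is an anaphor, so Principle A applies: it must be bound in its binding domain.
Binding domain of *himself₇*: the embedded TP, whose subject is [Dmitri₄'s editor]₅.
*Daniel₁* does not c-command the anaphor → cannot bind it.
*[Daniel₁'s rival]₂* c-commands the anaphor but is outside its binding domain → cannot satisfy Principle A.
*Ivan₃* c-commands the anaphor but is outside its binding domain → cannot satisfy Principle A.
*Dmitri₄* does not c-command the anaphor → cannot bind it.
*[Dmitri₄'s editor]₅* c-commands the anaphor within its binding domain → licit binder.
*Hamid₆* c-commands the anaphor within its binding domain → licit binder.

{5, 6}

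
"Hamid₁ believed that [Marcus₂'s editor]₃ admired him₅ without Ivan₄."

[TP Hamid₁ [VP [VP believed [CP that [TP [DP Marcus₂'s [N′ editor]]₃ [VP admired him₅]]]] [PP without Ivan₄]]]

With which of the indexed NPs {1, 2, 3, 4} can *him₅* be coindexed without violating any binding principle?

*him* is a pronoun, so Principle B applies: it must be free in its binding domain.
Binding domain of *him₅*: the embedded TP, whose subject is [Marcus₂'s editor]₃.
*Hamid₁* c-commands the pronoun but from outside its binding domain, and is not c-commanded by it → coindexation permitted.
*Marcus₂* and the pronoun do not c-command one another → neither Principle B nor Principle C is at stake; coindexation permitted.
*[Marcus₂'s editor]₃* c-commands the pronoun within its binding domain → coindexation would violate Principle B.
*Ivan₄* and the pronoun do not c-command one another → neither Principle B nor Principle C is at stake; coindexation permitted.

{1, 2, 4}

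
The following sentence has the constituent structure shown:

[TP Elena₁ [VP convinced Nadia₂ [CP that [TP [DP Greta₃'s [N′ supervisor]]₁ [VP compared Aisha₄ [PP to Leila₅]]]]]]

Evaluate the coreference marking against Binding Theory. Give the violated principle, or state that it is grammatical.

The two coindexed NPs are *[Greta₃'s supervisor]₁* and *Elena₁*.
*[Greta₃'s supervisor]₁* is an R-expression. Principle C requires it to be free everywhere.
*Elena₁* c-commands it and carries the same index.
The R-expression is bound → Principle C violation.

Principle C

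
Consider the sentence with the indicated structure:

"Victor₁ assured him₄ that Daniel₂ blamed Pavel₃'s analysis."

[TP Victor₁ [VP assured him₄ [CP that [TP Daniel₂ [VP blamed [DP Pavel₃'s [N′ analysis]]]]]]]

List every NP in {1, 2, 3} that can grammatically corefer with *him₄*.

*him* is a pronoun, so Principle B applies: it must be free in its binding domain.
Binding domain of *him₄*: the matrix TP, whose subject is Victor₁.
*Victor₁* c-commands the pronoun within its binding domain → coindexation would violate Principle B.
*Daniel₂*: the pronoun c-commands this R-expression → coindexation would violate Principle C on *Daniel₂*.
*Pavel₃*: the pronoun c-commands this R-expression → coindexation would violate Principle C on *Pavel₃*.

none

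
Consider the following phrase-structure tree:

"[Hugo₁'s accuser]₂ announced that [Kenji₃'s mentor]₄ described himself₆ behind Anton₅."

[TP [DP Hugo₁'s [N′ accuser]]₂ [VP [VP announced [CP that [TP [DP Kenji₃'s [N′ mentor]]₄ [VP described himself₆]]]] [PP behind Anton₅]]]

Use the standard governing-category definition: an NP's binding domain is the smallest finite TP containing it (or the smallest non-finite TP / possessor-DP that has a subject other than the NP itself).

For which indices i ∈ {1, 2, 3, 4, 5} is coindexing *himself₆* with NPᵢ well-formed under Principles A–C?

*himself* is an anaphor, so Principle A applies: it must be bound in its binding domain.
Binding domain of *himself₆*: the embedded TP, whose subject is [Kenji₃'s mentor]₄.
*Hugo₁* does not c-command the anaphor → cannot bind it.
*[Hugo₁'s accuser]₂* c-commands the anaphor but is outside its binding domain → cannot satisfy Principle A.
*Kenji₃* does not c-command the anaphor → cannot bind it.
*[Kenji₃'s mentor]₄* c-commands the anaphor within its binding domain → licit binder.
*Anton₅* does not c-command the anaphor → cannot bind it.

{4}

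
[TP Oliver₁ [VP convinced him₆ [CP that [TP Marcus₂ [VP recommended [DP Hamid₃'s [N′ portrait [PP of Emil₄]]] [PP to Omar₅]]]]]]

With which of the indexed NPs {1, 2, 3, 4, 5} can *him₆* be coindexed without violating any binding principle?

*him* is a pronoun, so Principle B applies: it must be free in its binding domain.
Binding domain of *him₆*: the matrix TP, whose subject is Oliver₁.
*Oliver₁* c-commands the pronoun within its binding domain → coindexation would violate Principle B.
*Marcus₂*: the pronoun c-commands this R-expression → coindexation would violate Principle C on *Marcus₂*.
*Hamid₃*: the pronoun c-commands this R-expression → coindexation would violate Principle C on *Hamid₃*.
*Emil₄*: the pronoun c-commands this R-expression → coindexation would violate Principle C on *Emil₄*.
*Omar₅*: the pronoun c-commands this R-expression → coindexation would violate Principle C on *Omar₅*.

none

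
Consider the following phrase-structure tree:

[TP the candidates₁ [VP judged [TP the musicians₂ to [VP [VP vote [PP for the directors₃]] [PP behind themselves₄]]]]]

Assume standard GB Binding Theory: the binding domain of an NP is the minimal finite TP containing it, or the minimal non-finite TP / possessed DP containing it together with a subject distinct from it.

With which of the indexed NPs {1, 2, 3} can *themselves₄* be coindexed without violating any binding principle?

*themselves* is an anaphor, so Principle A applies: it must be bound in its binding domain.
Binding domain of *themselves₄*: the embedded TP, whose subject is the musicians₂.
*the candidates₁* c-commands the anaphor but is outside its binding domain → cannot satisfy Principle A.
*the musicians₂* c-commands the anaphor within its binding domain → licit binder.
*the directors₃* does not c-command the anaphor → cannot bind it.

{2}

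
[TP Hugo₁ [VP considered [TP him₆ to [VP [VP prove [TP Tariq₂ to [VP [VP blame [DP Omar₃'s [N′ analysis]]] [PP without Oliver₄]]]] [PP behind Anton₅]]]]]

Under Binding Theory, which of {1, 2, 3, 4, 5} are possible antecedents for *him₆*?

*him* is a pronoun, so Principle B applies: it must be free in its binding domain.
Binding domain of *him₆*: the matrix TP, whose subject is Hugo₁.
*Hugo₁* c-commands the pronoun within its binding domain → coindexation would violate Principle B.
*Tariq₂*: the pronoun c-commands this R-expression → coindexation would violate Principle C on *Tariq₂*.
*Omar₃*: the pronoun c-commands this R-expression → coindexation would violate Principle C on *Omar₃*.
*Oliver₄*: the pronoun c-commands this R-expression → coindexation would violate Principle C on *Oliver₄*.
*Anton₅*: the pronoun c-commands this R-expression → coindexation would violate Principle C on *Anton₅*.

none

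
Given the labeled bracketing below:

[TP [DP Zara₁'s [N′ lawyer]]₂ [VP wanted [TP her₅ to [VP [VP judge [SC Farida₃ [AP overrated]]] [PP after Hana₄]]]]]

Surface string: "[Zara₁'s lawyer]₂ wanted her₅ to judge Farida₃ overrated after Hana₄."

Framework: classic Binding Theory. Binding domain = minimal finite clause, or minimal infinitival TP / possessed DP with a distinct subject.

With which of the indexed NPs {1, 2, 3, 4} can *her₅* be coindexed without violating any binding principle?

*her* is a pronoun, so Principle B applies: it must be free in its binding domain.
Binding domain of *her₅*: the matrix TP, whose subject is [Zara₁'s lawyer]₂.
*Zara₁* and the pronoun do not c-command one another → neither Principle B nor Principle C is at stake; coindexation permitted.
*[Zara₁'s lawyer]₂* c-commands the pronoun within its binding domain → coindexation would violate Principle B.
*Farida₃*: the pronoun c-commands this R-expression → coindexation would violate Principle C on *Farida₃*.
*Hana₄*: the pronoun c-commands this R-expression → coindexation would violate Principle C on *Hana₄*.

{1}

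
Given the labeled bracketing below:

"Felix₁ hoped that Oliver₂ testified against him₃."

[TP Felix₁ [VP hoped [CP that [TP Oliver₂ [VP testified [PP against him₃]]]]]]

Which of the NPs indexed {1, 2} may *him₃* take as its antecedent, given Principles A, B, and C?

*him* is a pronoun, so Principle B applies: it must be free in its binding domain.
Binding domain of *him₃*: the embedded TP, whose subject is Oliver₂.
*Felix₁* c-commands the pronoun but from outside its binding domain, and is not c-commanded by it → coindexation permitted.
*Oliver₂* c-commands the pronoun within its binding domain → coindexation would violate Principle B.

{1}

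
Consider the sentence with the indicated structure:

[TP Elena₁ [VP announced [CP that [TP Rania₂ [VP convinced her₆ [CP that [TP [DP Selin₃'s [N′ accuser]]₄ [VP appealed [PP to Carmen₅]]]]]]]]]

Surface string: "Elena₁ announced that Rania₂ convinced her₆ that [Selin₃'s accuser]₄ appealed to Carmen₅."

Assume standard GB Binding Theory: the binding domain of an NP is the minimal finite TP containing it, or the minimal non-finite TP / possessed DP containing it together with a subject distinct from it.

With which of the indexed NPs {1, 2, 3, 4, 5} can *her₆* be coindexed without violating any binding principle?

{1}

*her* is a pronoun, so Principle B applies: it must be free in its binding domain.
Binding domain of *her₆*: the embedded TP, whose subject is Rania₂.
*Elena₁* c-commands the pronoun but from outside its binding domain, and is not c-commanded by it → coindexation permitted.
*Rania₂* c-commands the pronoun within its binding domain → coindexation would violate Principle B.
*Selin₃*: the pronoun c-commands this R-expression → coindexation would violate Principle C on *Selin₃*.
*[Selin₃'s accuser]₄*: the pronoun c-commands this R-expression → coindexation would violate Principle C on *[Selin₃'s accuser]₄*.
*Carmen₅*: the pronoun c-commands this R-expression → coindexation would violate Principle C on *Carmen₅*.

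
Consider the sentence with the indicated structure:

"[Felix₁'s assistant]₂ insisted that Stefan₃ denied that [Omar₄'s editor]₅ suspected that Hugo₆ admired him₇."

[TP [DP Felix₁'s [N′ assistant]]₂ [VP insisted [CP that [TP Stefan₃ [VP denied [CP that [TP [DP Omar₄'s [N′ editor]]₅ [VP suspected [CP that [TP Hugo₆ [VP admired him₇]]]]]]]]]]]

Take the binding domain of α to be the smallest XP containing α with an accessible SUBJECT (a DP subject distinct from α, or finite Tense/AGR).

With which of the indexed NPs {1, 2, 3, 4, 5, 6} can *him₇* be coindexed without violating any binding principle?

{1, 2, 3, 4, 5}

*him* is a pronoun, so Principle B applies: it must be free in its binding domain.
Binding domain of *him₇*: the embedded TP, whose subject is Hugo₆.
*Felix₁* and the pronoun do not c-command one another → neither Principle B nor Principle C is at stake; coindexation permitted.
*[Felix₁'s assistant]₂* c-commands the pronoun but from outside its binding domain, and is not c-commanded by it → coindexation permitted.
*Stefan₃* c-commands the pronoun but from outside its binding domain, and is not c-commanded by it → coindexation permitted.
*Omar₄* and the pronoun do not c-command one another → neither Principle B nor Principle C is at stake; coindexation permitted.
*[Omar₄'s editor]₅* c-commands the pronoun but from outside its binding domain, and is not c-commanded by it → coindexation permitted.
*Hugo₆* c-commands the pronoun within its binding domain → coindexation would violate Principle B.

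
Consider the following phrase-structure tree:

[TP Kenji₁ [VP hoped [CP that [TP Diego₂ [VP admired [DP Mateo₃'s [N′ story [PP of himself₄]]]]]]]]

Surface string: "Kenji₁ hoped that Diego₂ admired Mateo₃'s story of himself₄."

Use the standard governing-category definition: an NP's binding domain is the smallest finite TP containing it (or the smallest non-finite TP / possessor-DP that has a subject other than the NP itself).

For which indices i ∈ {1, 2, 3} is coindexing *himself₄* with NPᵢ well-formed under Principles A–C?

*himself* is an anaphor, so Principle A applies: it must be bound in its binding domain.
Binding domain of *himself₄*: the possessed DP, whose subject is Mateo₃.
*Kenji₁* c-commands the anaphor but is outside its binding domain → cannot satisfy Principle A.
*Diego₂* c-commands the anaphor but is outside its binding domain → cannot satisfy Principle A.
*Mateo₃* c-commands the anaphor within its binding domain → licit binder.

{3}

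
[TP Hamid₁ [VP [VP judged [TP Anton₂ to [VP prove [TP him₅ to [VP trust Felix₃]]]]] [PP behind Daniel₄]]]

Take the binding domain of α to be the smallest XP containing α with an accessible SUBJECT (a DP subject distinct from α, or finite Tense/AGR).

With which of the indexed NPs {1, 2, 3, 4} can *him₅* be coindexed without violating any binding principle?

*him* is a pronoun, so Principle B applies: it must be free in its binding domain.
Binding domain of *him₅*: the embedded TP, whose subject is Anton₂.
*Hamid₁* c-commands the pronoun but from outside its binding domain, and is not c-commanded by it → coindexation permitted.
*Anton₂* c-commands the pronoun within its binding domain → coindexation would violate Principle B.
*Felix₃*: the pronoun c-commands this R-expression → coindexation would violate Principle C on *Felix₃*.
*Daniel₄* and the pronoun do not c-command one another → neither Principle B nor Principle C is at stake; coindexation permitted.

{1, 4}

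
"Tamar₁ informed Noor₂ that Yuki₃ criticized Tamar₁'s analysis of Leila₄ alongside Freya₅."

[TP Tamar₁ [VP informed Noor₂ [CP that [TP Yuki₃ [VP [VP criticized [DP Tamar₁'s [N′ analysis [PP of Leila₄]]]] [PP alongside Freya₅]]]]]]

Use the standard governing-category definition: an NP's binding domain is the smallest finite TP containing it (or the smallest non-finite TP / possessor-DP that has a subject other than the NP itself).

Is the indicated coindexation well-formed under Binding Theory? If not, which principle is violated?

The two coindexed NPs are *Tamar₁* (the higher occurrence) and *Tamar₁* (the lower occurrence).
*Tamar₁* (the lower occurrence) is an R-expression. Principle C requires it to be free everywhere.
*Tamar₁* (the higher occurrence) c-commands it and carries the same index.
The R-expression is bound → Principle C violation.

Principle C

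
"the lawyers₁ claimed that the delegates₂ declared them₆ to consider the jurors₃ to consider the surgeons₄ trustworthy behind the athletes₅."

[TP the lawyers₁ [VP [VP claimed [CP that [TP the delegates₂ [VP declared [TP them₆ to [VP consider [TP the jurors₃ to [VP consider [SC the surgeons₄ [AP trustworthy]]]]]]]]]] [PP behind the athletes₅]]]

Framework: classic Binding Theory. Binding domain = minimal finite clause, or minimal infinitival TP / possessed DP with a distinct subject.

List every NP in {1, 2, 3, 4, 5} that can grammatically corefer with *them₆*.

*them* is a pronoun, so Principle B applies: it must be free in its binding domain.
Binding domain of *them₆*: the embedded TP, whose subject is the delegates₂.
*the lawyers₁* c-commands the pronoun but from outside its binding domain, and is not c-commanded by it → coindexation permitted.
*the delegates₂* c-commands the pronoun within its binding domain → coindexation would violate Principle B.
*the jurors₃*: the pronoun c-commands this R-expression → coindexation would violate Principle C on *the jurors₃*.
*the surgeons₄*: the pronoun c-commands this R-expression → coindexation would violate Principle C on *the surgeons₄*.
*the athletes₅* and the pronoun do not c-command one another → neither Principle B nor Principle C is at stake; coindexation permitted.

{1, 5}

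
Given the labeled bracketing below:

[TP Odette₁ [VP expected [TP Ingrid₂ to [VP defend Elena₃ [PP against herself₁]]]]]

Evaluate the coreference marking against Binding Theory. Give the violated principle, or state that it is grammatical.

The two coindexed NPs are *Odette₁* and *herself₁*.
*herself₁* is an anaphor. Principle A requires it to be bound within its binding domain — the embedded TP, whose subject is Ingrid₂.
Within that domain it is c-commanded by *Ingrid₂*, *Elena₃*, none of which share its index.
*Odette₁* does c-command the anaphor, but from outside its binding domain.
The anaphor is unbound in its domain → Principle A violation.

Principle A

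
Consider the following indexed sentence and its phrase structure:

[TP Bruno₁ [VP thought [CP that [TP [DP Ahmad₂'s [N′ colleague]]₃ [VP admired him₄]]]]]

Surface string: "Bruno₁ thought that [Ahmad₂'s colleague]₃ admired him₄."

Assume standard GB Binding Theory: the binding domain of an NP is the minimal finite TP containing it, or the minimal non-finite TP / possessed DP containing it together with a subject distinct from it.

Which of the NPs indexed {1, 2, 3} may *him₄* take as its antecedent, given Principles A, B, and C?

*him* is a pronoun, so Principle B applies: it must be free in its binding domain.
Binding domain of *him₄*: the embedded TP, whose subject is [Ahmad₂'s colleague]₃.
*Bruno₁* c-commands the pronoun but from outside its binding domain, and is not c-commanded by it → coindexation permitted.
*Ahmad₂* and the pronoun do not c-command one another → neither Principle B nor Principle C is at stake; coindexation permitted.
*[Ahmad₂'s colleague]₃* c-commands the pronoun within its binding domain → coindexation would violate Principle B.

{1, 2}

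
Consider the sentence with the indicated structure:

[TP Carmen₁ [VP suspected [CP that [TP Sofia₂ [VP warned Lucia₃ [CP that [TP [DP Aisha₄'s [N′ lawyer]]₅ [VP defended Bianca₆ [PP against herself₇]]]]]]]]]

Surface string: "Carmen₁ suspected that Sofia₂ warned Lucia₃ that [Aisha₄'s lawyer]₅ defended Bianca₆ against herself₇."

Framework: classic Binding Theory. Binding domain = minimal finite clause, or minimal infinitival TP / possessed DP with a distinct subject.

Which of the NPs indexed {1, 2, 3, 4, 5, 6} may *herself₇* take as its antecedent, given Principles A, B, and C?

*herself* is an anaphor, so Principle A applies: it must be bound in its binding domain.
Binding domain of *herself₇*: the embedded TP, whose subject is [Aisha₄'s lawyer]₅.
*Carmen₁* c-commands the anaphor but is outside its binding domain → cannot satisfy Principle A.
*Sofia₂* c-commands the anaphor but is outside its binding domain → cannot satisfy Principle A.
*Lucia₃* c-commands the anaphor but is outside its binding domain → cannot satisfy Principle A.
*Aisha₄* does not c-command the anaphor → cannot bind it.
*[Aisha₄'s lawyer]₅* c-commands the anaphor within its binding domain → licit binder.
*Bianca₆* c-commands the anaphor within its binding domain → licit binder.

{5, 6}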